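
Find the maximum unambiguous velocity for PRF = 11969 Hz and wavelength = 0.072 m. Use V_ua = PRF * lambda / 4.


V_ua = 11969 * 0.072 / 4 = 215.4 m/s

215.4 m/s


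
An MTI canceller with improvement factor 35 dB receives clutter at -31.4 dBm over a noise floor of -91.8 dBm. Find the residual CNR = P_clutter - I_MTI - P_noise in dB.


CNR = -31.4 - 35 - (-91.8) = 25.4 dB

25.4 dB


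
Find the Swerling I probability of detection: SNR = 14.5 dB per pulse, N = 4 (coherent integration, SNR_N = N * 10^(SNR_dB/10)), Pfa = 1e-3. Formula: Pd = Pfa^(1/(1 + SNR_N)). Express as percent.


SNR_lin = 10^(14.5/10) = 28.18383
SNR_N = 4 * 28.18383 = 112.73532
1/(1 + SNR_N) = 1/113.73532 = 0.0087923
Pd = (1e-3)^0.0087923 = 0.94107
Pd = 94.1%

94.1%


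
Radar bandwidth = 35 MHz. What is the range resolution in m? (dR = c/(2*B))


dR = 3e8 / (2 * 35000000.0) = 4.29 m

4.29 m


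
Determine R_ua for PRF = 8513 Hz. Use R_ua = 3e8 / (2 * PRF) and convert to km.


R_ua = 3e8 / (2 * 8513) = 17620.1 m = 17.6 km

17.6 km


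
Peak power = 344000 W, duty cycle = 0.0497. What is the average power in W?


P_avg = 344000 * 0.0497 = 17096.8 W

17096.8 W


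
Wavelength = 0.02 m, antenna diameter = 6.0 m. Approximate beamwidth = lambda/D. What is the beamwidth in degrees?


BW_rad = 0.02 / 6.0 = 0.003333
BW_deg = 0.19 degrees

0.19 degrees


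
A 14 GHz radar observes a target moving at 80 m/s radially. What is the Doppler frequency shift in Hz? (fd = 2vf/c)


fd = 2 * 80 * 14000000000.0 / 3e8 = 7466.7 Hz

7466.7 Hz


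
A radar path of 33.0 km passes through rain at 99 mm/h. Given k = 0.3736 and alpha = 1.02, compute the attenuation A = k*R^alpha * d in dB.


gamma = 0.3736 * 99^1.02 = 40.54663 dB/km
A = 40.54663 * 33.0 = 1338.04 dB

1338.04 dB


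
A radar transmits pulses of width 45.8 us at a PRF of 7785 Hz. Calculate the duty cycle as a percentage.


DC = 45.8e-6 * 7785 * 100 = 35.66%

35.66%


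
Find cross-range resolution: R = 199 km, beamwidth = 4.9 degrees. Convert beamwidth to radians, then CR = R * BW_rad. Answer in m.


BW_rad = 0.085521133
CR = 199000 * 0.085521133 = 17018.7 m

17018.7 m


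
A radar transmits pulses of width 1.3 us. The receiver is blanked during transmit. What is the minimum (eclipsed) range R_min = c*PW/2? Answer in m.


R_min = 3e8 * 1.3e-6 / 2 = 195.0 m

195.0 m


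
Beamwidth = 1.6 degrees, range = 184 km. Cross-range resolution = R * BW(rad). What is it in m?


BW_rad = 0.027925268
CR = 184000 * 0.027925268 = 5138.2 m

5138.2 m


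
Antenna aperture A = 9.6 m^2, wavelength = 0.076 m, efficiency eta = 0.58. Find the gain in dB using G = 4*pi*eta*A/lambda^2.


G_linear = 4*pi*0.58*9.6/0.076^2 = 12113.84
G_dB = 10*log10(12113.84) = 40.8 dB

40.8 dB


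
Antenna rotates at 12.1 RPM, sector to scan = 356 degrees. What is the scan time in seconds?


t = 356 / (12.1 * 360) * 60 = 4.9 s

4.9 s


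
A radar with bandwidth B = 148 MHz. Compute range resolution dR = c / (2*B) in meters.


dR = 3e8 / (2 * 148000000.0) = 1.01 m

1.01 m


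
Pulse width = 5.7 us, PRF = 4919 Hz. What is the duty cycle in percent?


DC = 5.7e-6 * 4919 * 100 = 2.8%

2.8%


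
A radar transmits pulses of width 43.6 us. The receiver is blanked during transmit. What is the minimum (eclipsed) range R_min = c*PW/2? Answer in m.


R_min = 3e8 * 43.6e-6 / 2 = 6540.0 m

6540.0 m


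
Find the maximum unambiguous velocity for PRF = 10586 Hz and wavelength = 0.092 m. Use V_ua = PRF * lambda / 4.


V_ua = 10586 * 0.092 / 4 = 243.5 m/s

243.5 m/s


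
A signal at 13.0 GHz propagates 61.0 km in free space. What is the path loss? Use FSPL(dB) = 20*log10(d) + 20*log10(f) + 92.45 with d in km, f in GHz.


20*log10(61.0) = 35.71
20*log10(13.0) = 22.28
FSPL = 150.4 dB

150.4 dB


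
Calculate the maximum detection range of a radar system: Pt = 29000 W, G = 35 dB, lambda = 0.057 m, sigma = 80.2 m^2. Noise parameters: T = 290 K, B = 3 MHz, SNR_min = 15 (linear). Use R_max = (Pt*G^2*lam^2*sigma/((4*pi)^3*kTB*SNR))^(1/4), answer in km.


G_lin = 10^(35/10) = 3162.27766
R^4 = 29000 * 3162.27766^2 * 0.057^2 * 80.2 / ((4*pi)^3 * 1.38e-23 * 290 * 3000000.0 * 15)
R^4 = 2.11448e20 m^4
R_max = (2.11448e20)^(1/4) = 120587.1 m = 120.6 km

120.6 km


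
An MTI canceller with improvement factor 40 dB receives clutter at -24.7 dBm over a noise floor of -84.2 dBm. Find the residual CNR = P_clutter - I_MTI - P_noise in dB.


CNR = -24.7 - 40 - (-84.2) = 19.5 dB

19.5 dB


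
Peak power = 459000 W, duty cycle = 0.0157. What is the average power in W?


P_avg = 459000 * 0.0157 = 7206.3 W

7206.3 W


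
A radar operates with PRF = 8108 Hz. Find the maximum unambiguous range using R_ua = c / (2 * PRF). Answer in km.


R_ua = 3e8 / (2 * 8108) = 18500.2 m = 18.5 km

18.5 km


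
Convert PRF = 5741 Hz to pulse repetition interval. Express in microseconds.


PRI = 1/5741 = 0.0001741857 s = 174.2 us

174.2 us


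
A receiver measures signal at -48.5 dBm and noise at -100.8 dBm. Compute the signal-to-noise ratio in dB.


SNR = -48.5 - (-100.8) = 52.3 dB

52.3 dB


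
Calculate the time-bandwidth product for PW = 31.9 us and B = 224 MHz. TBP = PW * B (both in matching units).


TBP = 31.9 * 224 = 7145.6

7145.6


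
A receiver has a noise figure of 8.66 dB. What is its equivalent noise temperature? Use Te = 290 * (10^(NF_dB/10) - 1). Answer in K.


NF_lin = 10^(8.66/10) = 7.345139
Te = 290 * (7.345139 - 1) = 1840.1 K

1840.1 K


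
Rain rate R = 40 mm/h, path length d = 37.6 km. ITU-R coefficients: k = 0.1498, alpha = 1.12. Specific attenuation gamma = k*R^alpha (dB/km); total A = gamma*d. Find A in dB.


gamma = 0.1498 * 40^1.12 = 9.328654 dB/km
A = 9.328654 * 37.6 = 350.76 dB

350.76 dB


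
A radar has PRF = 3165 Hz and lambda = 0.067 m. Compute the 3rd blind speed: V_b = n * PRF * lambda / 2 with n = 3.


V_blind = 3 * 3165 * 0.067 / 2 = 318.1 m/s

318.1 m/s


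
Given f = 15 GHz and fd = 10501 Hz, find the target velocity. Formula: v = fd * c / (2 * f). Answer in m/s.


v = 10501 * 3e8 / (2 * 15000000000.0) = 105.0 m/s

105.0 m/s


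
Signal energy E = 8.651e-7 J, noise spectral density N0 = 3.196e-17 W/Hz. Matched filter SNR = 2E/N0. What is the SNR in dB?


SNR_lin = 2 * 8.651e-7 / 3.196e-17 = 5.414e10
SNR_dB = 10*log10(5.414e10) = 107.3 dB

107.3 dB


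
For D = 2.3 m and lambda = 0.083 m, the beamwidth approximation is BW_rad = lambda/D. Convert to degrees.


BW_rad = 0.083 / 2.3 = 0.036087
BW_deg = 2.07 degrees

2.07 degrees


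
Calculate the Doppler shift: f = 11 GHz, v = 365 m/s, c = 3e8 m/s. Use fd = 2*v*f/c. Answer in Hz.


fd = 2 * 365 * 11000000000.0 / 3e8 = 26766.7 Hz

26766.7 Hz


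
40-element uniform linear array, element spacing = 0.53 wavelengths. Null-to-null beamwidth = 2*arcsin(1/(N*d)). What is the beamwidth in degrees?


1/(N*d) = 1/(40*0.53) = 0.04717
BW = 2*arcsin(0.04717) = 5.4 degrees

5.4 degrees


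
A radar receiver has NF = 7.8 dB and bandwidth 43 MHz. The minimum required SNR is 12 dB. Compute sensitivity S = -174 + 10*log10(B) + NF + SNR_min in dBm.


10*log10(43000000.0) = 76.33
S = -174 + 76.33 + 7.8 + 12 = -77.9 dBm

-77.9 dBm


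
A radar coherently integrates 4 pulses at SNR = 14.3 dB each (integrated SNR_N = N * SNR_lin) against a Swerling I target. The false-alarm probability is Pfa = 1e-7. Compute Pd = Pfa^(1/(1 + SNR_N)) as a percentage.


SNR_lin = 10^(14.3/10) = 26.91535
SNR_N = 4 * 26.91535 = 107.6614
1/(1 + SNR_N) = 1/108.6614 = 0.0092029
Pd = (1e-7)^0.0092029 = 0.86214
Pd = 86.2%

86.2%


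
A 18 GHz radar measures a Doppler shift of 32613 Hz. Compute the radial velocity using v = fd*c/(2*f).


v = 32613 * 3e8 / (2 * 18000000000.0) = 271.8 m/s

271.8 m/s


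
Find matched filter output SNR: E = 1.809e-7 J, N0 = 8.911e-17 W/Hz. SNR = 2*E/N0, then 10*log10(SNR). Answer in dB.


SNR_lin = 2 * 1.809e-7 / 8.911e-17 = 4.06e9
SNR_dB = 10*log10(4.06e9) = 96.1 dB

96.1 dB


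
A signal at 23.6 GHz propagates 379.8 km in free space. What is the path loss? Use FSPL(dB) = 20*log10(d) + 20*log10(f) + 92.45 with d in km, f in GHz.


20*log10(379.8) = 51.59
20*log10(23.6) = 27.46
FSPL = 171.5 dB

171.5 dB


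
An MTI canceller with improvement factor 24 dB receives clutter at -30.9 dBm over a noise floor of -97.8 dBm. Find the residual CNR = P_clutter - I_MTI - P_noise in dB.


CNR = -30.9 - 24 - (-97.8) = 42.9 dB

42.9 dB


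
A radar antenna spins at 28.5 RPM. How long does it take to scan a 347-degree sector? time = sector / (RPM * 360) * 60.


t = 347 / (28.5 * 360) * 60 = 2.03 s

2.03 s


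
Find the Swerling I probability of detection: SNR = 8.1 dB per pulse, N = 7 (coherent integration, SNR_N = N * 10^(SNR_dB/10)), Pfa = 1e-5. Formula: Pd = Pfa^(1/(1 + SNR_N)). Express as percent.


SNR_lin = 10^(8.1/10) = 6.45654
SNR_N = 7 * 6.45654 = 45.19578
1/(1 + SNR_N) = 1/46.19578 = 0.021647
Pd = (1e-5)^0.021647 = 0.77941
Pd = 77.9%

77.9%


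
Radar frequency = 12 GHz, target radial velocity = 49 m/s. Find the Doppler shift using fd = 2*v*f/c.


fd = 2 * 49 * 12000000000.0 / 3e8 = 3920.0 Hz

3920.0 Hz


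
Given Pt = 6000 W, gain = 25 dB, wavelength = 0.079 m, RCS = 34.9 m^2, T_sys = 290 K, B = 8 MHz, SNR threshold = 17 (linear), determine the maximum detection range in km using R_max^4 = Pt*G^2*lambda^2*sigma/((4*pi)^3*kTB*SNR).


G_lin = 10^(25/10) = 316.227766
R^4 = 6000 * 316.227766^2 * 0.079^2 * 34.9 / ((4*pi)^3 * 1.38e-23 * 290 * 8000000.0 * 17)
R^4 = 1.21e17 m^4
R_max = (1.21e17)^(1/4) = 18650.8 m = 18.7 km

18.7 km


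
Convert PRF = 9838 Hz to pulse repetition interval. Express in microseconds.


PRI = 1/9838 = 0.0001016467 s = 101.6 us

101.6 us


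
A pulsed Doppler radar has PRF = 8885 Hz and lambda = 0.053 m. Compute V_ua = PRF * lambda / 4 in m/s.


V_ua = 8885 * 0.053 / 4 = 117.7 m/s

117.7 m/s


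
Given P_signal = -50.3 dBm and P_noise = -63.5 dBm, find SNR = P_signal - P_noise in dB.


SNR = -50.3 - (-63.5) = 13.2 dB

13.2 dB


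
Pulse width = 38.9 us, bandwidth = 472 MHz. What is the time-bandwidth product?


TBP = 38.9 * 472 = 18360.8

18360.8


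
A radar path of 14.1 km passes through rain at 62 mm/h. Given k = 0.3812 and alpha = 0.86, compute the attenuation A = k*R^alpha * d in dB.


gamma = 0.3812 * 62^0.86 = 13.262022 dB/km
A = 13.262022 * 14.1 = 186.99 dB

186.99 dB


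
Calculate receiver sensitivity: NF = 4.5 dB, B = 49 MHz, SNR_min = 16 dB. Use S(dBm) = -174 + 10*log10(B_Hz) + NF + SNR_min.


10*log10(49000000.0) = 76.9
S = -174 + 76.9 + 4.5 + 16 = -76.6 dBm

-76.6 dBm


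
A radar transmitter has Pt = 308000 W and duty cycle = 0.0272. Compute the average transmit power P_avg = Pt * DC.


P_avg = 308000 * 0.0272 = 8377.6 W

8377.6 W


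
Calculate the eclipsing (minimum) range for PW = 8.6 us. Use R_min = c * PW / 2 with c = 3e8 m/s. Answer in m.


R_min = 3e8 * 8.6e-6 / 2 = 1290.0 m

1290.0 m


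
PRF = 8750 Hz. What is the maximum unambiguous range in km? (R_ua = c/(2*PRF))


R_ua = 3e8 / (2 * 8750) = 17142.9 m = 17.1 km

17.1 km


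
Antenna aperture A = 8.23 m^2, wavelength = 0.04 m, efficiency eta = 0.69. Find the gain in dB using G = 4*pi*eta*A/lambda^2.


G_linear = 4*pi*0.69*8.23/0.04^2 = 44600.41
G_dB = 10*log10(44600.41) = 46.5 dB

46.5 dB


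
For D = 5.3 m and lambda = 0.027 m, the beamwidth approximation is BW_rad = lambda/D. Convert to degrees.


BW_rad = 0.027 / 5.3 = 0.005094
BW_deg = 0.29 degrees

0.29 degrees


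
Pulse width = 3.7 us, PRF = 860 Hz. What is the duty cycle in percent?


DC = 3.7e-6 * 860 * 100 = 0.32%

0.32%


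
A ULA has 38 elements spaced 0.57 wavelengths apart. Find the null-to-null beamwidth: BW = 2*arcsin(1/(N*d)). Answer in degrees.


1/(N*d) = 1/(38*0.57) = 0.046168
BW = 2*arcsin(0.046168) = 5.3 degrees

5.3 degrees


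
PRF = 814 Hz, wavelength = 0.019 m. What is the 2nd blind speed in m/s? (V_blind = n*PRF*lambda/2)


V_blind = 2 * 814 * 0.019 / 2 = 15.5 m/s

15.5 m/s


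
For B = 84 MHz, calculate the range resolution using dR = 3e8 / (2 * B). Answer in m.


dR = 3e8 / (2 * 84000000.0) = 1.79 m

1.79 m


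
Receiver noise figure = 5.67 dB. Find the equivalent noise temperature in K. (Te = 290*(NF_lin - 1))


NF_lin = 10^(5.67/10) = 3.689776
Te = 290 * (3.689776 - 1) = 780.0 K

780.0 K


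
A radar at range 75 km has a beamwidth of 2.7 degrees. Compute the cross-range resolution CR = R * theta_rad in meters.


BW_rad = 0.04712389
CR = 75000 * 0.04712389 = 3534.3 m

3534.3 m


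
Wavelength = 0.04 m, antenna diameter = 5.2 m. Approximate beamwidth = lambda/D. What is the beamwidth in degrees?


BW_rad = 0.04 / 5.2 = 0.007692
BW_deg = 0.44 degrees

0.44 degrees


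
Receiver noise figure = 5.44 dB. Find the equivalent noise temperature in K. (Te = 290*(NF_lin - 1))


NF_lin = 10^(5.44/10) = 3.499452
Te = 290 * (3.499452 - 1) = 724.8 K

724.8 K


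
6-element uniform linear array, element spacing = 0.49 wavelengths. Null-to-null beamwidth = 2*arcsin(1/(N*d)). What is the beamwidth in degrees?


1/(N*d) = 1/(6*0.49) = 0.340136
BW = 2*arcsin(0.340136) = 39.8 degrees

39.8 degrees


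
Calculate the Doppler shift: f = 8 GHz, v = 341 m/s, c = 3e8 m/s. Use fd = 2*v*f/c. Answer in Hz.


fd = 2 * 341 * 8000000000.0 / 3e8 = 18186.7 Hz

18186.7 Hz


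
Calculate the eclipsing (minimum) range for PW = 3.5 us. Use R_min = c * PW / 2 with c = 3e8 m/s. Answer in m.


R_min = 3e8 * 3.5e-6 / 2 = 525.0 m

525.0 m


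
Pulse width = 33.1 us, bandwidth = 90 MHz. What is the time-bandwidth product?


TBP = 33.1 * 90 = 2979.0

2979.0


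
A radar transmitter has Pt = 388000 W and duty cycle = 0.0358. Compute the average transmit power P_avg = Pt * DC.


P_avg = 388000 * 0.0358 = 13890.4 W

13890.4 W


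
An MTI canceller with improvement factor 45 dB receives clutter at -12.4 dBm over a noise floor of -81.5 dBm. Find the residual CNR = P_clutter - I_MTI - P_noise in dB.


CNR = -12.4 - 45 - (-81.5) = 24.1 dB

24.1 dB


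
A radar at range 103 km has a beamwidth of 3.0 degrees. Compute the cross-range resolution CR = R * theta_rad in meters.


BW_rad = 0.052359878
CR = 103000 * 0.052359878 = 5393.1 m

5393.1 m


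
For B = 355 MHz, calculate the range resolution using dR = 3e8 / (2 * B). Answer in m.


dR = 3e8 / (2 * 355000000.0) = 0.42 m

0.42 m


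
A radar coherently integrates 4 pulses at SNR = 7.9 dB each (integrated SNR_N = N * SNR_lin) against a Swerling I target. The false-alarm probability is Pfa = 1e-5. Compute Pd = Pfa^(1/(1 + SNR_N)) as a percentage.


SNR_lin = 10^(7.9/10) = 6.16595
SNR_N = 4 * 6.16595 = 24.6638
1/(1 + SNR_N) = 1/25.6638 = 0.0389654
Pd = (1e-5)^0.0389654 = 0.63852
Pd = 63.9%

63.9%


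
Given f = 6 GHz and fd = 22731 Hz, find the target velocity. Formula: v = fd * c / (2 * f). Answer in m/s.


v = 22731 * 3e8 / (2 * 6000000000.0) = 568.3 m/s

568.3 m/s


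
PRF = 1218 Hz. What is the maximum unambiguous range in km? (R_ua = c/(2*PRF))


R_ua = 3e8 / (2 * 1218) = 123152.7 m = 123.2 km

123.2 km


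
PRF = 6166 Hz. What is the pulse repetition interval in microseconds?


PRI = 1/6166 = 0.0001621797 s = 162.2 us

162.2 us


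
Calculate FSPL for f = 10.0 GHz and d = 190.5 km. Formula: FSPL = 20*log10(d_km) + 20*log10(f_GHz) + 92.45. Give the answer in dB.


20*log10(190.5) = 45.6
20*log10(10.0) = 20.0
FSPL = 158.0 dB

158.0 dB


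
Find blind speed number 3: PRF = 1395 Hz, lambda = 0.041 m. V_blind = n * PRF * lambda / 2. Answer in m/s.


V_blind = 3 * 1395 * 0.041 / 2 = 85.8 m/s

85.8 m/s


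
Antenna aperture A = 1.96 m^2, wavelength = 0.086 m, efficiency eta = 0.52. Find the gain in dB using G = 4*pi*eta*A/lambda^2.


G_linear = 4*pi*0.52*1.96/0.086^2 = 1731.7
G_dB = 10*log10(1731.7) = 32.4 dB

32.4 dB


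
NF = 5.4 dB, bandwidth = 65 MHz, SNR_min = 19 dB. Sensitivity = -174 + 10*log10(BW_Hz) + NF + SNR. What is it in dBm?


10*log10(65000000.0) = 78.13
S = -174 + 78.13 + 5.4 + 19 = -71.5 dBm

-71.5 dBm


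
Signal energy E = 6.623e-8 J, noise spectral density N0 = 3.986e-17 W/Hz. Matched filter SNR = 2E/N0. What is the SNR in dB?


SNR_lin = 2 * 6.623e-8 / 3.986e-17 = 3.323e9
SNR_dB = 10*log10(3.323e9) = 95.2 dB

95.2 dB


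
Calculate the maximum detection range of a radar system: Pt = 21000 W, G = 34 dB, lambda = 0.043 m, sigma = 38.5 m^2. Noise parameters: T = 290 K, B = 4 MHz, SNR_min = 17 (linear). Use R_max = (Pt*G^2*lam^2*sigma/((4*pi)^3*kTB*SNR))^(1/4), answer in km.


G_lin = 10^(34/10) = 2511.886432
R^4 = 21000 * 2511.886432^2 * 0.043^2 * 38.5 / ((4*pi)^3 * 1.38e-23 * 290 * 4000000.0 * 17)
R^4 = 1.74663e19 m^4
R_max = (1.74663e19)^(1/4) = 64647.3 m = 64.6 km

64.6 km


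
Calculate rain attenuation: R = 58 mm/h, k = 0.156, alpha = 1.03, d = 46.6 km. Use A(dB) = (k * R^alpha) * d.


gamma = 0.156 * 58^1.03 = 10.220107 dB/km
A = 10.220107 * 46.6 = 476.26 dB

476.26 dB


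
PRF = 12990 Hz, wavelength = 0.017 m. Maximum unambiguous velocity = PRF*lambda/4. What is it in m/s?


V_ua = 12990 * 0.017 / 4 = 55.2 m/s

55.2 m/s


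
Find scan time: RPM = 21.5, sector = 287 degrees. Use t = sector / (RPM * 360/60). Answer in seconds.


t = 287 / (21.5 * 360) * 60 = 2.22 s

2.22 s


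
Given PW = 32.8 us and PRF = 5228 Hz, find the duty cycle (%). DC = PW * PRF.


DC = 32.8e-6 * 5228 * 100 = 17.15%

17.15%


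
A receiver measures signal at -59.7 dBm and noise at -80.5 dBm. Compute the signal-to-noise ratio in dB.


SNR = -59.7 - (-80.5) = 20.8 dB

20.8 dB


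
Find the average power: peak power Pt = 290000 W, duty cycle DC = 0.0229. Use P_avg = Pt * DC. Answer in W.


P_avg = 290000 * 0.0229 = 6641.0 W

6641.0 W


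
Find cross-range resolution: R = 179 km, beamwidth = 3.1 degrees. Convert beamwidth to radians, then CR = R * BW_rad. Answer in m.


BW_rad = 0.054105207
CR = 179000 * 0.054105207 = 9684.8 m

9684.8 m


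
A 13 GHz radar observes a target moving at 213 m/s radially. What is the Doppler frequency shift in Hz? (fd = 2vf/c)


fd = 2 * 213 * 13000000000.0 / 3e8 = 18460.0 Hz

18460.0 Hz


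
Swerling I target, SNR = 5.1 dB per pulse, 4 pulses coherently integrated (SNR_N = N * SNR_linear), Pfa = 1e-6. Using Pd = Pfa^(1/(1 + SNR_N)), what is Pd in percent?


SNR_lin = 10^(5.1/10) = 3.23594
SNR_N = 4 * 3.23594 = 12.94376
1/(1 + SNR_N) = 1/13.94376 = 0.0717167
Pd = (1e-6)^0.0717167 = 0.37128
Pd = 37.1%

37.1%


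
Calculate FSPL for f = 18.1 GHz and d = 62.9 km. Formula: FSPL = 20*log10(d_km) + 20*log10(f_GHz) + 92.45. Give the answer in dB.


20*log10(62.9) = 35.97
20*log10(18.1) = 25.15
FSPL = 153.6 dB

153.6 dB


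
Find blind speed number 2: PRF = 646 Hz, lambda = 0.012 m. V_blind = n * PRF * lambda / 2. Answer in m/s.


V_blind = 2 * 646 * 0.012 / 2 = 7.8 m/s

7.8 m/s


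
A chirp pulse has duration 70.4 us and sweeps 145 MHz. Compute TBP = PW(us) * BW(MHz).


TBP = 70.4 * 145 = 10208.0

10208.0


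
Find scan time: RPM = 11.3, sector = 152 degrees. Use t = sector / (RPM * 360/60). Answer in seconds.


t = 152 / (11.3 * 360) * 60 = 2.24 s

2.24 s


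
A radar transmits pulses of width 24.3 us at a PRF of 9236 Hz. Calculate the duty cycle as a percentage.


DC = 24.3e-6 * 9236 * 100 = 22.44%

22.44%


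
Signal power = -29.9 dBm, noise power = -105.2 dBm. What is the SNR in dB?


SNR = -29.9 - (-105.2) = 75.3 dB

75.3 dB


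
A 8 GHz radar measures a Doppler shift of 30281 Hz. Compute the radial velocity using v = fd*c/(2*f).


v = 30281 * 3e8 / (2 * 8000000000.0) = 567.8 m/s

567.8 m/s


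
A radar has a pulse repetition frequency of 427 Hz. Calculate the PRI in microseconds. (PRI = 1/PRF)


PRI = 1/427 = 0.0023419204 s = 2341.9 us

2341.9 us


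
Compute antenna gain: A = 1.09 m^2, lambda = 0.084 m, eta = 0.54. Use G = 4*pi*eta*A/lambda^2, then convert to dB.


G_linear = 4*pi*0.54*1.09/0.084^2 = 1048.27
G_dB = 10*log10(1048.27) = 30.2 dB

30.2 dB


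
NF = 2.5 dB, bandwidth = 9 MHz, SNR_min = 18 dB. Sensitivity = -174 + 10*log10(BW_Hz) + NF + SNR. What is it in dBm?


10*log10(9000000.0) = 69.54
S = -174 + 69.54 + 2.5 + 18 = -84.0 dBm

-84.0 dBm


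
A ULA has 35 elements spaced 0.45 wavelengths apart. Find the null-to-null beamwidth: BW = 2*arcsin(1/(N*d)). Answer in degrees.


1/(N*d) = 1/(35*0.45) = 0.063492
BW = 2*arcsin(0.063492) = 7.3 degrees

7.3 degrees


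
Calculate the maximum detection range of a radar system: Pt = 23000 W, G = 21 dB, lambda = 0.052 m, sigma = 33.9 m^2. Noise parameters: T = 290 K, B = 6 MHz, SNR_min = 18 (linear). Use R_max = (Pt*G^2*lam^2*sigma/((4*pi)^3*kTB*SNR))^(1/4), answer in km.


G_lin = 10^(21/10) = 125.892541
R^4 = 23000 * 125.892541^2 * 0.052^2 * 33.9 / ((4*pi)^3 * 1.38e-23 * 290 * 6000000.0 * 18)
R^4 = 3.89586e16 m^4
R_max = (3.89586e16)^(1/4) = 14049.2 m = 14.0 km

14.0 km


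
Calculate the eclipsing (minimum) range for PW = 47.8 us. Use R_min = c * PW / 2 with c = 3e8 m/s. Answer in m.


R_min = 3e8 * 47.8e-6 / 2 = 7170.0 m

7170.0 m


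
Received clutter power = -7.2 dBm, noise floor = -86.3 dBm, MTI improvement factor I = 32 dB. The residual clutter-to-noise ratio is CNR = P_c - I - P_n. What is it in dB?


CNR = -7.2 - 32 - (-86.3) = 47.1 dB

47.1 dB


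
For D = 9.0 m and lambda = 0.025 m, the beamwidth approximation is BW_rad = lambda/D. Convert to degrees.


BW_rad = 0.025 / 9.0 = 0.002778
BW_deg = 0.16 degrees

0.16 degrees


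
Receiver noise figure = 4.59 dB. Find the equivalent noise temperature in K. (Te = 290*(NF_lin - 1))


NF_lin = 10^(4.59/10) = 2.877398
Te = 290 * (2.877398 - 1) = 544.4 K

544.4 K


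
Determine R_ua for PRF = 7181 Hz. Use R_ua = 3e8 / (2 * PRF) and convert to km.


R_ua = 3e8 / (2 * 7181) = 20888.5 m = 20.9 km

20.9 km


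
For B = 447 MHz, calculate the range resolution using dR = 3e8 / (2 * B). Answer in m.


dR = 3e8 / (2 * 447000000.0) = 0.34 m

0.34 m


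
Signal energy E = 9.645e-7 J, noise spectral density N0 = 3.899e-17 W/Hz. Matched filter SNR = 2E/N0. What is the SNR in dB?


SNR_lin = 2 * 9.645e-7 / 3.899e-17 = 4.947e10
SNR_dB = 10*log10(4.947e10) = 106.9 dB

106.9 dB


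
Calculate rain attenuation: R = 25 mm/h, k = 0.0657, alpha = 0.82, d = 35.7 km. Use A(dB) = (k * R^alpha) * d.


gamma = 0.0657 * 25^0.82 = 0.920187 dB/km
A = 0.920187 * 35.7 = 32.85 dB

32.85 dB


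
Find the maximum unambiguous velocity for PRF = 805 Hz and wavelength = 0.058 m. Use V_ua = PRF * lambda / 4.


V_ua = 805 * 0.058 / 4 = 11.7 m/s

11.7 m/s


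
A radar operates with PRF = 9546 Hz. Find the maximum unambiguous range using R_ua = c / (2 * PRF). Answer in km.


R_ua = 3e8 / (2 * 9546) = 15713.4 m = 15.7 km

15.7 km


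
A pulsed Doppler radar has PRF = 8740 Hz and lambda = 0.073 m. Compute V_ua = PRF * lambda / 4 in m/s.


V_ua = 8740 * 0.073 / 4 = 159.5 m/s

159.5 m/s


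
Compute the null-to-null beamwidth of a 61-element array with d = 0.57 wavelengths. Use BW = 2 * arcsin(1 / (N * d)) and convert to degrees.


1/(N*d) = 1/(61*0.57) = 0.02876
BW = 2*arcsin(0.02876) = 3.3 degrees

3.3 degrees


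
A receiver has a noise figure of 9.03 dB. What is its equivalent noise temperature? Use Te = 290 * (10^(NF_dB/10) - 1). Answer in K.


NF_lin = 10^(9.03/10) = 7.998343
Te = 290 * (7.998343 - 1) = 2029.5 K

2029.5 K


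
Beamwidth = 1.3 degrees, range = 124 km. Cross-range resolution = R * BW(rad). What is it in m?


BW_rad = 0.02268928
CR = 124000 * 0.02268928 = 2813.5 m

2813.5 m


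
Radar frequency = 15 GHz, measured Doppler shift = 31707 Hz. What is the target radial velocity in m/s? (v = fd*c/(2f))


v = 31707 * 3e8 / (2 * 15000000000.0) = 317.1 m/s

317.1 m/s


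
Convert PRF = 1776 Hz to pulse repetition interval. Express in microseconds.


PRI = 1/1776 = 0.0005630631 s = 563.1 us

563.1 us


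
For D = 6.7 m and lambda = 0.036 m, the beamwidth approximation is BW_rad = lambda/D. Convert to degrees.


BW_rad = 0.036 / 6.7 = 0.005373
BW_deg = 0.31 degrees

0.31 degrees


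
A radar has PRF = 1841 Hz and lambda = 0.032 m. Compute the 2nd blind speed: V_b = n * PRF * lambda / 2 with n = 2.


V_blind = 2 * 1841 * 0.032 / 2 = 58.9 m/s

58.9 m/s


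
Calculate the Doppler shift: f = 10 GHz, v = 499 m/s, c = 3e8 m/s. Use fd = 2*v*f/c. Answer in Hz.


fd = 2 * 499 * 10000000000.0 / 3e8 = 33266.7 Hz

33266.7 Hz


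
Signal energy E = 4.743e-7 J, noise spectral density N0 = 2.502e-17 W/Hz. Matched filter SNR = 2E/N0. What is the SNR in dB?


SNR_lin = 2 * 4.743e-7 / 2.502e-17 = 3.791e10
SNR_dB = 10*log10(3.791e10) = 105.8 dB

105.8 dB


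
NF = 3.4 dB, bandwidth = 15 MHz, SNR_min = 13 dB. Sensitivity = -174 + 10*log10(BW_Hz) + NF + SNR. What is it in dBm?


10*log10(15000000.0) = 71.76
S = -174 + 71.76 + 3.4 + 13 = -85.8 dBm

-85.8 dBm


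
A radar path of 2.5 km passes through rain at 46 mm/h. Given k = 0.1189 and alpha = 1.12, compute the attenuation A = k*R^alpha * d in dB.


gamma = 0.1189 * 46^1.12 = 8.659058 dB/km
A = 8.659058 * 2.5 = 21.65 dB

21.65 dB


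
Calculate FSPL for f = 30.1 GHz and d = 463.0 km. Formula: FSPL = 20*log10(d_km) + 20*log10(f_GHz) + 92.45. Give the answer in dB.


20*log10(463.0) = 53.31
20*log10(30.1) = 29.57
FSPL = 175.3 dB

175.3 dB


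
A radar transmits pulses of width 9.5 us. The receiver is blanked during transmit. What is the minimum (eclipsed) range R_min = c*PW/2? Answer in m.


R_min = 3e8 * 9.5e-6 / 2 = 1425.0 m

1425.0 m


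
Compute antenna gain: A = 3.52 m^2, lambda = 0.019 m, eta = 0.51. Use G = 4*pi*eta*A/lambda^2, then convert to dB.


G_linear = 4*pi*0.51*3.52/0.019^2 = 62490.72
G_dB = 10*log10(62490.72) = 48.0 dB

48.0 dB


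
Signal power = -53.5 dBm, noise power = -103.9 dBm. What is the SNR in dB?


SNR = -53.5 - (-103.9) = 50.4 dB

50.4 dB


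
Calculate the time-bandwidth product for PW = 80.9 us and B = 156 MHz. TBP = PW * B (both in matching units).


TBP = 80.9 * 156 = 12620.4

12620.4


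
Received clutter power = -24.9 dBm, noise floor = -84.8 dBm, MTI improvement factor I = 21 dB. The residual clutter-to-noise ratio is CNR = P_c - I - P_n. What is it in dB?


CNR = -24.9 - 21 - (-84.8) = 38.9 dB

38.9 dB


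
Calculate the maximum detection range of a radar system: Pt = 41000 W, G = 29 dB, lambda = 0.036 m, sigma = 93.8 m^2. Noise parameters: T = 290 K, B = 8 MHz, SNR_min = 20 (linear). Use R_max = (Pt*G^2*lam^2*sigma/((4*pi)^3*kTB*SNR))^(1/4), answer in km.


G_lin = 10^(29/10) = 794.328235
R^4 = 41000 * 794.328235^2 * 0.036^2 * 93.8 / ((4*pi)^3 * 1.38e-23 * 290 * 8000000.0 * 20)
R^4 = 2.47494e18 m^4
R_max = (2.47494e18)^(1/4) = 39663.5 m = 39.7 km

39.7 km


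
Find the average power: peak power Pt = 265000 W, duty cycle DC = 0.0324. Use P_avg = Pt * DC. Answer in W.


P_avg = 265000 * 0.0324 = 8586.0 W

8586.0 W


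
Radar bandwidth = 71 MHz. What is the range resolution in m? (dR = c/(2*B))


dR = 3e8 / (2 * 71000000.0) = 2.11 m

2.11 m


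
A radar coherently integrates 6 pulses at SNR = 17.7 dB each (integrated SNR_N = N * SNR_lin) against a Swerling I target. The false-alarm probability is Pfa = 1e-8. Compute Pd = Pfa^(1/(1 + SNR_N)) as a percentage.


SNR_lin = 10^(17.7/10) = 58.88437
SNR_N = 6 * 58.88437 = 353.30622
1/(1 + SNR_N) = 1/354.30622 = 0.0028224
Pd = (1e-8)^0.0028224 = 0.94934
Pd = 94.9%

94.9%


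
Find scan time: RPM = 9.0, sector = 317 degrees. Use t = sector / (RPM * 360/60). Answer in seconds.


t = 317 / (9.0 * 360) * 60 = 5.87 s

5.87 s


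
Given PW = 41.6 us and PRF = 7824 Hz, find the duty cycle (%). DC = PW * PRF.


DC = 41.6e-6 * 7824 * 100 = 32.55%

32.55%


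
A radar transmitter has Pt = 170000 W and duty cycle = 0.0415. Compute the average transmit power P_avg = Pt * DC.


P_avg = 170000 * 0.0415 = 7055.0 W

7055.0 W


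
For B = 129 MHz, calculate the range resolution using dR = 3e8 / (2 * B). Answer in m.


dR = 3e8 / (2 * 129000000.0) = 1.16 m

1.16 m


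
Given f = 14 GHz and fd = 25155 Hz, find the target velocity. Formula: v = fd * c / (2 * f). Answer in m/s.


v = 25155 * 3e8 / (2 * 14000000000.0) = 269.5 m/s

269.5 m/s


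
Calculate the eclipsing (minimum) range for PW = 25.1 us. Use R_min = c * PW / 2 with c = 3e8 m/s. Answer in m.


R_min = 3e8 * 25.1e-6 / 2 = 3765.0 m

3765.0 m


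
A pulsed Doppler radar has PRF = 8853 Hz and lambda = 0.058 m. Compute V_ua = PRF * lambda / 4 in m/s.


V_ua = 8853 * 0.058 / 4 = 128.4 m/s

128.4 m/s


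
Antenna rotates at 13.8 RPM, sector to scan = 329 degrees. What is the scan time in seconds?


t = 329 / (13.8 * 360) * 60 = 3.97 s

3.97 s


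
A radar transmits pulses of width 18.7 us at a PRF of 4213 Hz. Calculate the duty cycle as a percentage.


DC = 18.7e-6 * 4213 * 100 = 7.88%

7.88%


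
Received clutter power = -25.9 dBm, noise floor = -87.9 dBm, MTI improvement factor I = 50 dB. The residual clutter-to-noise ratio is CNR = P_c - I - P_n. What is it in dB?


CNR = -25.9 - 50 - (-87.9) = 12.0 dB

12.0 dB


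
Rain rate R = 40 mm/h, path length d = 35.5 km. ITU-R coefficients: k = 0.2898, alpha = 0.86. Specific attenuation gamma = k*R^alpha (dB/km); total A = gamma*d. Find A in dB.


gamma = 0.2898 * 40^0.86 = 6.916239 dB/km
A = 6.916239 * 35.5 = 245.53 dB

245.53 dB


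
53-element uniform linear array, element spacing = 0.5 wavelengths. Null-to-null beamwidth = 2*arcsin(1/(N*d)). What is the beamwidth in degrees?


1/(N*d) = 1/(53*0.5) = 0.037736
BW = 2*arcsin(0.037736) = 4.3 degrees

4.3 degrees


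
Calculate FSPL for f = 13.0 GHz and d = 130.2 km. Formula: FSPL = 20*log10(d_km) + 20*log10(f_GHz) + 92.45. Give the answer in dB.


20*log10(130.2) = 42.29
20*log10(13.0) = 22.28
FSPL = 157.0 dB

157.0 dB


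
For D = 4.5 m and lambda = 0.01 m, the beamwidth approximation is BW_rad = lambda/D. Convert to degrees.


BW_rad = 0.01 / 4.5 = 0.002222
BW_deg = 0.13 degrees

0.13 degrees


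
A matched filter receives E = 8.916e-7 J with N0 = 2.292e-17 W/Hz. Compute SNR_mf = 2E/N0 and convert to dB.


SNR_lin = 2 * 8.916e-7 / 2.292e-17 = 7.78e10
SNR_dB = 10*log10(7.78e10) = 108.9 dB

108.9 dB


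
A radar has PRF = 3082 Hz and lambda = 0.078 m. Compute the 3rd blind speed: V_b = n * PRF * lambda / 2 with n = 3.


V_blind = 3 * 3082 * 0.078 / 2 = 360.6 m/s

360.6 m/s


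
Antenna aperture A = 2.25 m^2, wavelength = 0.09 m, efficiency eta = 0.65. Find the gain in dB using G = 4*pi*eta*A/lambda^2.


G_linear = 4*pi*0.65*2.25/0.09^2 = 2268.93
G_dB = 10*log10(2268.93) = 33.6 dB

33.6 dB


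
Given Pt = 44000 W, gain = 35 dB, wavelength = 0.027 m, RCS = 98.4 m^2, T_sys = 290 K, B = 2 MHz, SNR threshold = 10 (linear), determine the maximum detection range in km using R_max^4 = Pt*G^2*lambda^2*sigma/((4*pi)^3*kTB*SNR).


G_lin = 10^(35/10) = 3162.27766
R^4 = 44000 * 3162.27766^2 * 0.027^2 * 98.4 / ((4*pi)^3 * 1.38e-23 * 290 * 2000000.0 * 10)
R^4 = 1.98719e20 m^4
R_max = (1.98719e20)^(1/4) = 118729.8 m = 118.7 km

118.7 km


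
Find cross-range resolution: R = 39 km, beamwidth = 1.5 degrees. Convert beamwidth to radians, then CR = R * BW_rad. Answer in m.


BW_rad = 0.026179939
CR = 39000 * 0.026179939 = 1021.0 m

1021.0 m


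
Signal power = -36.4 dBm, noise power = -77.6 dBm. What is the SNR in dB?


SNR = -36.4 - (-77.6) = 41.2 dB

41.2 dB


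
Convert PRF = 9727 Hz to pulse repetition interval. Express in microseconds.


PRI = 1/9727 = 0.0001028066 s = 102.8 us

102.8 us


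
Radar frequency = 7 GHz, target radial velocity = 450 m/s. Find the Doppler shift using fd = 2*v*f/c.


fd = 2 * 450 * 7000000000.0 / 3e8 = 21000.0 Hz

21000.0 Hz


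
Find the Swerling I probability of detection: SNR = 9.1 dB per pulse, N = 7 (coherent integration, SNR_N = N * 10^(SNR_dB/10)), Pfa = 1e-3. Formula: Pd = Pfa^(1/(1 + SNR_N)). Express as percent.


SNR_lin = 10^(9.1/10) = 8.12831
SNR_N = 7 * 8.12831 = 56.89817
1/(1 + SNR_N) = 1/57.89817 = 0.0172717
Pd = (1e-3)^0.0172717 = 0.88753
Pd = 88.8%

88.8%


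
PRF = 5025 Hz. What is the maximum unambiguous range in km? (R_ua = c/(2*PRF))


R_ua = 3e8 / (2 * 5025) = 29850.7 m = 29.9 km

29.9 km


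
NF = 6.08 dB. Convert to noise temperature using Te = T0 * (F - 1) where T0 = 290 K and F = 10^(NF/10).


NF_lin = 10^(6.08/10) = 4.055085
Te = 290 * (4.055085 - 1) = 886.0 K

886.0 K


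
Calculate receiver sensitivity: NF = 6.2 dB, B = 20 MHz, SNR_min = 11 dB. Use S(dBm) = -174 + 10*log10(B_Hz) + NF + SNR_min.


10*log10(20000000.0) = 73.01
S = -174 + 73.01 + 6.2 + 11 = -83.8 dBm

-83.8 dBm


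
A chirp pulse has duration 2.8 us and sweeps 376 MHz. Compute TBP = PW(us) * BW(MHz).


TBP = 2.8 * 376 = 1052.8

1052.8


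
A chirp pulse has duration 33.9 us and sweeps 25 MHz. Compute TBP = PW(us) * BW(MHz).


TBP = 33.9 * 25 = 847.5

847.5


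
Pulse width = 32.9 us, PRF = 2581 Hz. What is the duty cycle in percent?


DC = 32.9e-6 * 2581 * 100 = 8.49%

8.49%


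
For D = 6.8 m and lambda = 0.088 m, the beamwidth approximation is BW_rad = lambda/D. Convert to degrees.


BW_rad = 0.088 / 6.8 = 0.012941
BW_deg = 0.74 degrees

0.74 degrees


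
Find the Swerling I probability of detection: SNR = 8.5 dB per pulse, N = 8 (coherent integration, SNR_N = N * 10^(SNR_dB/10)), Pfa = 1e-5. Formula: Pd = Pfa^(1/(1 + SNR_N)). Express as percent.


SNR_lin = 10^(8.5/10) = 7.07946
SNR_N = 8 * 7.07946 = 56.63568
1/(1 + SNR_N) = 1/57.63568 = 0.0173504
Pd = (1e-5)^0.0173504 = 0.81893
Pd = 81.9%

81.9%


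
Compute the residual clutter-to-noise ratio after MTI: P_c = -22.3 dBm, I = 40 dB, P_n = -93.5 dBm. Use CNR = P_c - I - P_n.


CNR = -22.3 - 40 - (-93.5) = 31.2 dB

31.2 dB


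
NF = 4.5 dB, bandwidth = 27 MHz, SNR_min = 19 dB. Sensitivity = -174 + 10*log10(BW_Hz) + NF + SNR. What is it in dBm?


10*log10(27000000.0) = 74.31
S = -174 + 74.31 + 4.5 + 19 = -76.2 dBm

-76.2 dBm


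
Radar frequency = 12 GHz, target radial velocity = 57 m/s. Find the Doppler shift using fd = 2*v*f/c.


fd = 2 * 57 * 12000000000.0 / 3e8 = 4560.0 Hz

4560.0 Hz


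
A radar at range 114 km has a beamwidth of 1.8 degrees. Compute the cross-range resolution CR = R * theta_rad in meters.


BW_rad = 0.031415927
CR = 114000 * 0.031415927 = 3581.4 m

3581.4 m


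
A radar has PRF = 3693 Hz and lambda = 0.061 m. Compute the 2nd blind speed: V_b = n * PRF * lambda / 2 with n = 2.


V_blind = 2 * 3693 * 0.061 / 2 = 225.3 m/s

225.3 m/s


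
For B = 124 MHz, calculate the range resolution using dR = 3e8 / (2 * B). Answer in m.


dR = 3e8 / (2 * 124000000.0) = 1.21 m

1.21 m


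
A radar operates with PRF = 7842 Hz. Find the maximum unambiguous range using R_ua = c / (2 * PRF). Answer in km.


R_ua = 3e8 / (2 * 7842) = 19127.8 m = 19.1 km

19.1 km


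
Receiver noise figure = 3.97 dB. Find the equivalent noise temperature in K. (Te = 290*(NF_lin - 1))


NF_lin = 10^(3.97/10) = 2.494595
Te = 290 * (2.494595 - 1) = 433.4 K

433.4 K


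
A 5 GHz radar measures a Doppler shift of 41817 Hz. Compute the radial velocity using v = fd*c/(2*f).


v = 41817 * 3e8 / (2 * 5000000000.0) = 1254.5 m/s

1254.5 m/s


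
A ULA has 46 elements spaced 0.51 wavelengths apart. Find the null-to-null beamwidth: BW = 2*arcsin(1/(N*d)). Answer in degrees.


1/(N*d) = 1/(46*0.51) = 0.042626
BW = 2*arcsin(0.042626) = 4.9 degrees

4.9 degrees


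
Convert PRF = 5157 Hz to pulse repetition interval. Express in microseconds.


PRI = 1/5157 = 0.0001939112 s = 193.9 us

193.9 us


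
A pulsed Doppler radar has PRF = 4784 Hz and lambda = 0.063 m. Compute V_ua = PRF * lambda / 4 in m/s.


V_ua = 4784 * 0.063 / 4 = 75.3 m/s

75.3 m/s


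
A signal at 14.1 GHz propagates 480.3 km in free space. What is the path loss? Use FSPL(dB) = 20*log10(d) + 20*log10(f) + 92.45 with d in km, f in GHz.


20*log10(480.3) = 53.63
20*log10(14.1) = 22.98
FSPL = 169.1 dB

169.1 dB


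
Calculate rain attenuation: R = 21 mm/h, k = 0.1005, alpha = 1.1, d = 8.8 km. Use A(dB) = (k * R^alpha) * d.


gamma = 0.1005 * 21^1.1 = 2.861589 dB/km
A = 2.861589 * 8.8 = 25.18 dB

25.18 dB


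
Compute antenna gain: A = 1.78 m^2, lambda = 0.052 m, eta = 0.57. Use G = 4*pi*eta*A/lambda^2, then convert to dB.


G_linear = 4*pi*0.57*1.78/0.052^2 = 4715.18
G_dB = 10*log10(4715.18) = 36.7 dB

36.7 dB


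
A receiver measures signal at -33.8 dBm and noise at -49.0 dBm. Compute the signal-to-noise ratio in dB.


SNR = -33.8 - (-49.0) = 15.2 dB

15.2 dB


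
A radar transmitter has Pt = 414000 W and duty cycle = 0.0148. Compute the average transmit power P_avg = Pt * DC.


P_avg = 414000 * 0.0148 = 6127.2 W

6127.2 W


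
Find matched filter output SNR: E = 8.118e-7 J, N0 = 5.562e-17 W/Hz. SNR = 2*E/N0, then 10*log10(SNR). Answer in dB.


SNR_lin = 2 * 8.118e-7 / 5.562e-17 = 2.919e10
SNR_dB = 10*log10(2.919e10) = 104.7 dB

104.7 dB


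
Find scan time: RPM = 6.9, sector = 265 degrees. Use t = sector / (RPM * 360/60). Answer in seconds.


t = 265 / (6.9 * 360) * 60 = 6.4 s

6.4 s


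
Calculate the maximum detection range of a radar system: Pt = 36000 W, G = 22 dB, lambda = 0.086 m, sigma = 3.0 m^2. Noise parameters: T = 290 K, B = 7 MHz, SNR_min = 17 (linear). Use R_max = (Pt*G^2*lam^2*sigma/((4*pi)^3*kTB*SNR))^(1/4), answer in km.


G_lin = 10^(22/10) = 158.489319
R^4 = 36000 * 158.489319^2 * 0.086^2 * 3.0 / ((4*pi)^3 * 1.38e-23 * 290 * 7000000.0 * 17)
R^4 = 2.12308e16 m^4
R_max = (2.12308e16)^(1/4) = 12071.0 m = 12.1 km

12.1 km


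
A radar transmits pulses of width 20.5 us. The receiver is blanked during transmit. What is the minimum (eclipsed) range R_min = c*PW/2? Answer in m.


R_min = 3e8 * 20.5e-6 / 2 = 3075.0 m

3075.0 m


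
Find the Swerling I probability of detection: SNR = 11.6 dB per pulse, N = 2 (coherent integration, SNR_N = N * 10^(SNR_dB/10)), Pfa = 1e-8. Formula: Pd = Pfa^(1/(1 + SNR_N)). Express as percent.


SNR_lin = 10^(11.6/10) = 14.4544
SNR_N = 2 * 14.4544 = 28.9088
1/(1 + SNR_N) = 1/29.9088 = 0.033435
Pd = (1e-8)^0.033435 = 0.54016
Pd = 54.0%

54.0%


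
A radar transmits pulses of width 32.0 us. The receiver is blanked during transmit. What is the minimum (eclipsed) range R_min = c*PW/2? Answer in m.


R_min = 3e8 * 32.0e-6 / 2 = 4800.0 m

4800.0 m


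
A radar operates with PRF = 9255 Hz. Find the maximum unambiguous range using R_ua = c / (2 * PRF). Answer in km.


R_ua = 3e8 / (2 * 9255) = 16207.5 m = 16.2 km

16.2 km


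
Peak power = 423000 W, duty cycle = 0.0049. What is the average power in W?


P_avg = 423000 * 0.0049 = 2072.7 W

2072.7 W


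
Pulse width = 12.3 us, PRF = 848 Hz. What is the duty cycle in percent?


DC = 12.3e-6 * 848 * 100 = 1.04%

1.04%


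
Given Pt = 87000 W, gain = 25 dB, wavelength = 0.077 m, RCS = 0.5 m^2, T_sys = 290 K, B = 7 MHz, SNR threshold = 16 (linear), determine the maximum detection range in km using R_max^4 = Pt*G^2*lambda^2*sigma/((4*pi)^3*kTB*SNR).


G_lin = 10^(25/10) = 316.227766
R^4 = 87000 * 316.227766^2 * 0.077^2 * 0.5 / ((4*pi)^3 * 1.38e-23 * 290 * 7000000.0 * 16)
R^4 = 2.89965e16 m^4
R_max = (2.89965e16)^(1/4) = 13049.3 m = 13.0 km

13.0 km


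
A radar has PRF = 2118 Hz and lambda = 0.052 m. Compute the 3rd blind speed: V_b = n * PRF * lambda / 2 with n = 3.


V_blind = 3 * 2118 * 0.052 / 2 = 165.2 m/s

165.2 m/s


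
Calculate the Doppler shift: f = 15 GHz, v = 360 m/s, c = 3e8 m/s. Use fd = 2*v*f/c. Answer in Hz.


fd = 2 * 360 * 15000000000.0 / 3e8 = 36000.0 Hz

36000.0 Hz
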